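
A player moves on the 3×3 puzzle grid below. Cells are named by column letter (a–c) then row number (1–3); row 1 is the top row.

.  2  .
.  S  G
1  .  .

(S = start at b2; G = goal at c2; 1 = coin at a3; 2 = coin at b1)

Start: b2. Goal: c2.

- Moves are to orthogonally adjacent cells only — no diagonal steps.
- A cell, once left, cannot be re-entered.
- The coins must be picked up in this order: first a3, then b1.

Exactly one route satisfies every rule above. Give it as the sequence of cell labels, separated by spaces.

The waypoints must appear in the order a3, b1, with no cell reused.
Route from b2: down 1 to b3, left 1 to a3, up 2 to a1, right 2 to c1, down 1 to c2 — 7 moves in all.
Check: order respected (1 at step 2, 2 at step 5).

b2 b3 a3 a2 a1 b1 c1 c2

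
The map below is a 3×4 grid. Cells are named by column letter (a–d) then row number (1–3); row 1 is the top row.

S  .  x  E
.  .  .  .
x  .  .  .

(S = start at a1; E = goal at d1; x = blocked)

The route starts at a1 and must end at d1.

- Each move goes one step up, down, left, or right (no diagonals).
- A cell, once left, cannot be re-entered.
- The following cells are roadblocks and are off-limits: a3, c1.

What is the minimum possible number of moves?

5

The Manhattan distance from a1 to d1 is |1−1| + |1−4| = 3, so at least 3 moves are needed.
That bound ignores the blocked cells. Measuring each leg by the fewest moves that actually steer around them (a1→d1: 5) raises the lower bound to 5.
A route of 5 moves exists: a1 → a2 → b2 → c2 → d2 → d1.
Since 5 matches that lower bound, it is optimal.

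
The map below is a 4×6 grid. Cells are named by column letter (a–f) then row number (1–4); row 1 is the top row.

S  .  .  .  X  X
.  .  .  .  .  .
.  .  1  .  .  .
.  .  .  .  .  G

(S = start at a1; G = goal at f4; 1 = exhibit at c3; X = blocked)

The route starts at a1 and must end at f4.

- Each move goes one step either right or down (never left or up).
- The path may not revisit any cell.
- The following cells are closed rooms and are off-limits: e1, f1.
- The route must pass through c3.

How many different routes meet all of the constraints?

A right/down-only route from a1 to f4 makes exactly 3 down-moves and 5 right-moves in some order.
With no other constraints that would be C(8,3) = 56 routes.
Split at c3 and multiply the segment counts (each segment already excludes blocked cells): a1→c3: 6; c3→f4: 4; product = 24.
That gives 24 routes.

24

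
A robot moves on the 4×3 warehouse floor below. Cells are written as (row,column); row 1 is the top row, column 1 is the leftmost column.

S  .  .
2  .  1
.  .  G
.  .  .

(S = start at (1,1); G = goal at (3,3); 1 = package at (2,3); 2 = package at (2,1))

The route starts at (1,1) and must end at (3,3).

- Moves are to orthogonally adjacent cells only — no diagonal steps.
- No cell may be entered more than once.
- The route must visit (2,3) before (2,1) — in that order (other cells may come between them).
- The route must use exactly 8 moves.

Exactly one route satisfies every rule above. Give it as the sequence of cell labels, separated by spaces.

(1,1) (1,2) (1,3) (2,3) (2,2) (2,1) (3,1) (3,2) (3,3)

The waypoints must appear in the order (2,3), (2,1), with no cell reused.
Route from (1,1): 2× right (reaching (1,3)), down to (2,3), 2× left (reaching (2,1)), down to (3,1), 2× right (reaching (3,3)) — 8 moves in all.
Check: order respected (1 at step 3, 2 at step 5); 8 moves as required.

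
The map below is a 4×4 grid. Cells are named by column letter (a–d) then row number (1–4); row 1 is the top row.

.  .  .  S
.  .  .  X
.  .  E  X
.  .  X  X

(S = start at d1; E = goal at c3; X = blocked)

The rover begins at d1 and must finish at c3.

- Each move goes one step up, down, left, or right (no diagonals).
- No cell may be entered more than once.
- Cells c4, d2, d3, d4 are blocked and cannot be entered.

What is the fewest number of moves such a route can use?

The Manhattan distance from d1 to c3 is |1−3| + |4−3| = 3, so at least 3 moves are needed.
A route of 3 moves achieves this: d1 → c1 → c2 → c3.
Since 3 matches the lower bound, it is optimal.

3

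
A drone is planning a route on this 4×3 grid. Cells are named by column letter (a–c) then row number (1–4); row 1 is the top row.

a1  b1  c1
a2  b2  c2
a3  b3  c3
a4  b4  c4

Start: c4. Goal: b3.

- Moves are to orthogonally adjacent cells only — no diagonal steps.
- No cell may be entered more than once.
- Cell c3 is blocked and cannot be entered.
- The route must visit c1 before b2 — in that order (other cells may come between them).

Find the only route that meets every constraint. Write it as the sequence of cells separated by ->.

c4 -> b4 -> a4 -> a3 -> a2 -> a1 -> b1 -> c1 -> c2 -> b2 -> b3

The waypoints must appear in the order c1, b2, with no cell reused.
Route from c4: left 2 to a4, up 3 to a1, right 2 to c1, down 1 to c2, left 1 to b2, down 1 to b3 — 10 moves in all.
Check: order respected (c1 at step 7, b2 at step 9).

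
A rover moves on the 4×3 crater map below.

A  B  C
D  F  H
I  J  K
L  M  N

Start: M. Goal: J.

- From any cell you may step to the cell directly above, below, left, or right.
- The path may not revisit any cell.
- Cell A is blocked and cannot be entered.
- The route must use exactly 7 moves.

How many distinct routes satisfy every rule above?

Need simple routes of exactly 7 moves from M to J (Manhattan distance 1, so 3 moves are spent on a detour and 3 undoing it).
Enumerating: M L I D F H K J | M N K H C B F J | M N K H F D I J.
That gives 3 routes.

3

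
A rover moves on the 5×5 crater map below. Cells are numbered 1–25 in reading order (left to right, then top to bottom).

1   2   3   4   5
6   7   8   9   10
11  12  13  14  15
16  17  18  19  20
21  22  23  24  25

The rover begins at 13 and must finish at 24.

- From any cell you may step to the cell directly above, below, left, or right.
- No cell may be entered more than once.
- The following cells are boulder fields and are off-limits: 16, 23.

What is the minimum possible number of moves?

The Manhattan distance from 13 to 24 is |3−5| + |3−4| = 3, so at least 3 moves are needed.
A route of 3 moves achieves this: 13 → 18 → 19 → 24.
Since 3 matches the lower bound, it is optimal.

3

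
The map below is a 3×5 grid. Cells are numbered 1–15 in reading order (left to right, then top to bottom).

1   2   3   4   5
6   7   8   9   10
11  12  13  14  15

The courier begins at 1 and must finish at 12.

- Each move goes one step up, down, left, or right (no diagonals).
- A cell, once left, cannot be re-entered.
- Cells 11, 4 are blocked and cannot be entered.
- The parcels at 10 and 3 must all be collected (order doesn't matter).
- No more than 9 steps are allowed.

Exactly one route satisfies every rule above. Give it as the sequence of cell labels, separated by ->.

The 9-move cap with required stops at 10, 3 leaves no slack for detours.
Route from 1: right 2 to 3, down 1 to 8, right 2 to 10, down 1 to 15, left 3 to 12 — 9 moves in all.
Check: all required cells visited; 9 ≤ 9 moves.

1 -> 2 -> 3 -> 8 -> 9 -> 10 -> 15 -> 14 -> 13 -> 12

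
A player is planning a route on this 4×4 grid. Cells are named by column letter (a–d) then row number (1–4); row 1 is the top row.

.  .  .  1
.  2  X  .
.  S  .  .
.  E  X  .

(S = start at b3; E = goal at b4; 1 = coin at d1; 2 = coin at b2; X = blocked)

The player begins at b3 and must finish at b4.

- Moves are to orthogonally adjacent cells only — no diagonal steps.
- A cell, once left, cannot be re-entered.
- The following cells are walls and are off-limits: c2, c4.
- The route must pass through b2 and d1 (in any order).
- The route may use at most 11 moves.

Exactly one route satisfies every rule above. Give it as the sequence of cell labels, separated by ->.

b3 -> c3 -> d3 -> d2 -> d1 -> c1 -> b1 -> b2 -> a2 -> a3 -> a4 -> b4

Any route must reach b2 and d1 and still end at b4 within 11 moves, so the order of the required stops is forced.
Route from b3: right 2 to d3, up 2 to d1, left 2 to b1, down 1 to b2, left 1 to a2, down 2 to a4, right 1 to b4 — 11 moves in all.
Check: all required cells visited; 11 ≤ 11 moves.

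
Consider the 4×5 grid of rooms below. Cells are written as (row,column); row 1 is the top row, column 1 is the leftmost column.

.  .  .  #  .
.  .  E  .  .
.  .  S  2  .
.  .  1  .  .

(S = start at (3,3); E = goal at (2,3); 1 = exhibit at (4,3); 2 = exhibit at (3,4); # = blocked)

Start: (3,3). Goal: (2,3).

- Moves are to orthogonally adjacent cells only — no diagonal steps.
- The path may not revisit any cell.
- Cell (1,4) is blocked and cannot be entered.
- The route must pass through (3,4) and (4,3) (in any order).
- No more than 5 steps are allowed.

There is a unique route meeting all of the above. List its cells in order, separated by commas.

The budget equals the shortest possible length, so every move has to be on a shortest route through the required cells.
Route from (3,3): down 1 to (4,3), right 1 to (4,4), up 2 to (2,4), left 1 to (2,3) — 5 moves in all.
Check: all required cells visited; 5 ≤ 5 moves.

(3,3), (4,3), (4,4), (3,4), (2,4), (2,3)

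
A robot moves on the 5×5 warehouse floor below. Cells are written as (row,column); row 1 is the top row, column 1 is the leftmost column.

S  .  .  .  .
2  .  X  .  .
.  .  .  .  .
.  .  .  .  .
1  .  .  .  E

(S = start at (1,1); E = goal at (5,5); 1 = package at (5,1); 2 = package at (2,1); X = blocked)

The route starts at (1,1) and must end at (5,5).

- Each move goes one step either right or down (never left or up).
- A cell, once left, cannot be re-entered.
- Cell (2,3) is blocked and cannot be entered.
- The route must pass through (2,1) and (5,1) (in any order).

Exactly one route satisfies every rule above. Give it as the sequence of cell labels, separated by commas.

Moves only go right or down, so the column and row indices never decrease.
Route from (1,1): down 4 to (5,1), right 4 to (5,5) — 8 moves in all.
Check: all required cells visited.

(1,1), (2,1), (3,1), (4,1), (5,1), (5,2), (5,3), (5,4), (5,5)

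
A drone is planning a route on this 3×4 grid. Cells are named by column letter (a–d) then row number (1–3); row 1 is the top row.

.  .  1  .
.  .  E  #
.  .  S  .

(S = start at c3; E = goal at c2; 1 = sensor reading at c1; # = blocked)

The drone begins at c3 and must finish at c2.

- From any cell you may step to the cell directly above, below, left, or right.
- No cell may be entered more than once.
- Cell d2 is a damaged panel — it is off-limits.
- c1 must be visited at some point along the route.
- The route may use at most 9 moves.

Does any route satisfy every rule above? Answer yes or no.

yes

One route that works: c3 → b3 → b2 → b1 → c1 → c2.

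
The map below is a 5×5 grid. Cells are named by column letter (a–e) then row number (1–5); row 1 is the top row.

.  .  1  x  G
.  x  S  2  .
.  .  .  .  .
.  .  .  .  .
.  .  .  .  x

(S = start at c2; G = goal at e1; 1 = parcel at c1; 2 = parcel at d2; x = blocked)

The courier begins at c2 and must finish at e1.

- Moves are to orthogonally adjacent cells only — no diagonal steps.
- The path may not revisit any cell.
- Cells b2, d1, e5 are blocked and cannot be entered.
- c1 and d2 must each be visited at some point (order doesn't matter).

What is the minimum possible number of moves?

Any route passes through c1 and d2 in some order between c2 and e1. Summing Manhattan distances along each leg and taking the cheapest ordering (c2 → c1 → d2 → e1) gives a lower bound of 1 + 2 + 2 = 5 moves.
The shortest route satisfying every rule uses 11 moves: c2 → c1 → b1 → a1 → a2 → a3 → b3 → c3 → d3 → d2 → e2 → e1.
The bound of 5 isn't tight here; checking systematically, no route of length 5 through 10 satisfies every constraint (on a 4-connected grid the length of any start-to-goal walk has the same parity as the Manhattan bound, so only lengths 5, 7, 9, … need checking), so 11 is the minimum.

11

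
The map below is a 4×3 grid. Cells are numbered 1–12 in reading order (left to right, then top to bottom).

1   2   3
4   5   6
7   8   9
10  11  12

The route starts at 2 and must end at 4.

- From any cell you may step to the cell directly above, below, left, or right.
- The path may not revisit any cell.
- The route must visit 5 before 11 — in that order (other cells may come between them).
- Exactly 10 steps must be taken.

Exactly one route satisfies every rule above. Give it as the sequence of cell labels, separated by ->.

2 -> 3 -> 6 -> 5 -> 8 -> 9 -> 12 -> 11 -> 10 -> 7 -> 4

The waypoints must appear in the order 5, 11, with no cell reused.
Route from 2: right to 3, down to 6, left to 5, down to 8, right to 9, down to 12, 2× left (reaching 10), 2× up (reaching 4) — 10 moves in all.
Check: order respected (5 at step 3, 11 at step 7); 10 moves as required.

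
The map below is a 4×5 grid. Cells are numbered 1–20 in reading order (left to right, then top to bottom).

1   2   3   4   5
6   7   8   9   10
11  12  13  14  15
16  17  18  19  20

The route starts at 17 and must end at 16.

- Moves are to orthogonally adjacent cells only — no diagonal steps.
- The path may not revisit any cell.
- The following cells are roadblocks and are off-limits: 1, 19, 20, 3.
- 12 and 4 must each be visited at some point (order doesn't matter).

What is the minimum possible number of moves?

13

Any route passes through 12 and 4 in some order between 17 and 16. Summing Manhattan distances along each leg and taking the cheapest ordering (17 → 4 → 12 → 16) gives a lower bound of 5 + 4 + 2 = 11 moves.
The shortest route satisfying every rule uses 13 moves: 17 → 12 → 13 → 14 → 15 → 10 → 5 → 4 → 9 → 8 → 7 → 6 → 11 → 16.
The bound of 11 isn't tight here; checking systematically, no route of length 11 through 12 satisfies every constraint, so 13 is the minimum.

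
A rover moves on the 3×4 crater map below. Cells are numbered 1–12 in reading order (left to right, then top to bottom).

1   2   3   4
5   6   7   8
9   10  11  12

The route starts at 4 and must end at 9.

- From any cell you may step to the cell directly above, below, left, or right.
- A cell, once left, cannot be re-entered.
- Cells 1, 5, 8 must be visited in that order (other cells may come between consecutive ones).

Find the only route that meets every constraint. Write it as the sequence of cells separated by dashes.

The waypoints must appear in the order 1, 5, 8, with no cell reused.
Route from 4: left 3 to 1, down 1 to 5, right 3 to 8, down 1 to 12, left 3 to 9 — 11 moves in all.
Check: order respected (1 at step 3, 5 at step 4, 8 at step 7).

4 - 3 - 2 - 1 - 5 - 6 - 7 - 8 - 12 - 11 - 10 - 9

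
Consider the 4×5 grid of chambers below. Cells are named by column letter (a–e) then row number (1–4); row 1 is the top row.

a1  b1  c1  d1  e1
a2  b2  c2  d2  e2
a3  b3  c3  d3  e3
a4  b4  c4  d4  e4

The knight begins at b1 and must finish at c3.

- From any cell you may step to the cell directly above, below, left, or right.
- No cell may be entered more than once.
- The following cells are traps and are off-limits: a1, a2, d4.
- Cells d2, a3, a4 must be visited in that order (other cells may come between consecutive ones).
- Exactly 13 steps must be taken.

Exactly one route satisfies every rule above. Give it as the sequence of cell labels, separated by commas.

The waypoints must appear in the order d2, a3, a4, with no cell reused.
Route from b1: right 3 to e1, down 1 to e2, left 3 to b2, down 1 to b3, left 1 to a3, down 1 to a4, right 2 to c4, up 1 to c3 — 13 moves in all.
Check: order respected (d2 at step 5, a3 at step 9, a4 at step 10); 13 moves as required.

b1, c1, d1, e1, e2, d2, c2, b2, b3, a3, a4, b4, c4, c3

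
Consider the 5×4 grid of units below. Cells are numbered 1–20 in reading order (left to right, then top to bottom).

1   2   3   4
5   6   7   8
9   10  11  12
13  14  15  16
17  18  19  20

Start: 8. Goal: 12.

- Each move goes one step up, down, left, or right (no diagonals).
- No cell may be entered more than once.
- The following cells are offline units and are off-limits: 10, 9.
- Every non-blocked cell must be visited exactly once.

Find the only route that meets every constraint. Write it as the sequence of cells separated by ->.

Need to visit all 18 open cells exactly once, starting at 8 and ending at 12.
Route from 8: up to 4, 3× left (reaching 1), down to 5, 2× right (reaching 7), 2× down (reaching 15), 2× left (reaching 13), down to 17, 3× right (reaching 20), 2× up (reaching 12) — 17 moves in all.
Check: all 18 open cells covered.

8 -> 4 -> 3 -> 2 -> 1 -> 5 -> 6 -> 7 -> 11 -> 15 -> 14 -> 13 -> 17 -> 18 -> 19 -> 20 -> 16 -> 12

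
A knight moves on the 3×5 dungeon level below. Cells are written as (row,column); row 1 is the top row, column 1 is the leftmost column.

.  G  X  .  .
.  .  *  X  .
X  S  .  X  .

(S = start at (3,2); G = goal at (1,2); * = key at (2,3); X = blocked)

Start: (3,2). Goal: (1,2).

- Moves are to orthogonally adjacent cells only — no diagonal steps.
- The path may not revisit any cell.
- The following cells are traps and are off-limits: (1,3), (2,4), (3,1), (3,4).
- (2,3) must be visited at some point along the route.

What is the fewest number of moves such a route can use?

Any route passes through (2,3) somewhere between (3,2) and (1,2). Summing Manhattan distances along the two legs ((3,2) → (2,3) → (1,2)) gives a lower bound of 2 + 2 = 4 moves.
A route of 4 moves achieves this: (3,2) → (3,3) → (2,3) → (2,2) → (1,2).
Since 4 matches the lower bound, it is optimal.

4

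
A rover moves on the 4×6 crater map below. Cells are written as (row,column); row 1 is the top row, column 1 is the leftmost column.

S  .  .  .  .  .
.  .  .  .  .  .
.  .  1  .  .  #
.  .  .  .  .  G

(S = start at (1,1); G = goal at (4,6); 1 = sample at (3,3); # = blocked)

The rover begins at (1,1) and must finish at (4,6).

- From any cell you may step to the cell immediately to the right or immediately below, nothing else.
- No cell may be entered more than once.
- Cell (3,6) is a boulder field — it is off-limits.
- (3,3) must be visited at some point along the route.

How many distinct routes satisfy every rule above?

18

A right/down-only route from (1,1) to (4,6) makes exactly 3 down-moves and 5 right-moves in some order.
With no other constraints that would be C(8,3) = 56 routes.
Split at (3,3) and multiply the segment counts (each segment already excludes blocked cells): (1,1)→(3,3): 6; (3,3)→(4,6): 3; product = 18.
That gives 18 routes.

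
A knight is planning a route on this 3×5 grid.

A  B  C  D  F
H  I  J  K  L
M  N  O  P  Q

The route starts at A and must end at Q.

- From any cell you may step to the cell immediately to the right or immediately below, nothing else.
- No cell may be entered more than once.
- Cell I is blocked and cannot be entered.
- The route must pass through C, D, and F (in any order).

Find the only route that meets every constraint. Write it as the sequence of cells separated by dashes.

A - B - C - D - F - L - Q

Moves only go right or down, so the column and row indices never decrease.
Route from A: right 4 to F, down 2 to Q — 6 moves in all.
Check: all required cells visited.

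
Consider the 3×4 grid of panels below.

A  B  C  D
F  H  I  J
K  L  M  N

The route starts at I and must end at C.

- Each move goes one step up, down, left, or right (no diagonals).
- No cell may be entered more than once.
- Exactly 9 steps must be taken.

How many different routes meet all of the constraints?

Need simple routes of exactly 9 moves from I to C (Manhattan distance 1, so 4 moves are spent on a detour and 4 undoing it).
Enumerating: I H F K L M N J D C | I J N M L H F A B C | I J N M L K F A B C | I J N M L K F H B C.
That gives 4 routes.

4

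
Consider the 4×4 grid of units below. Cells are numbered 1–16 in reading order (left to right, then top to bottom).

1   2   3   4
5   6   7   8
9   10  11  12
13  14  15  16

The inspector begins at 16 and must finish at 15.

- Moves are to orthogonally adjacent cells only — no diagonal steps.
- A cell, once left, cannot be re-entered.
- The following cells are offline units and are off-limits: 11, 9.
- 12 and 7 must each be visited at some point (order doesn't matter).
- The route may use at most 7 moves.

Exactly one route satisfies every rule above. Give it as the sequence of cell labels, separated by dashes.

16 - 12 - 8 - 7 - 6 - 10 - 14 - 15

Any route must reach 12 and 7 and still end at 15 within 7 moves, so the order of the required stops is forced.
Route from 16: 2× up (reaching 8), 2× left (reaching 6), 2× down (reaching 14), right to 15 — 7 moves in all.
Check: all required cells visited; 7 ≤ 7 moves.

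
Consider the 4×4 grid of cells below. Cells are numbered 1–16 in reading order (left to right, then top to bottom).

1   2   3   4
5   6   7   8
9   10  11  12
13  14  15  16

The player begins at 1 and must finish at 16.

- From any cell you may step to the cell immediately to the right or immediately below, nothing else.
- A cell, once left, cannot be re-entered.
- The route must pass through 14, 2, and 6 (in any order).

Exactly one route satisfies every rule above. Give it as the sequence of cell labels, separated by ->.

1 -> 2 -> 6 -> 10 -> 14 -> 15 -> 16

Moves only go right or down, so the column and row indices never decrease.
Route from 1: right 1 to 2, down 3 to 14, right 2 to 16 — 6 moves in all.
Check: all required cells visited.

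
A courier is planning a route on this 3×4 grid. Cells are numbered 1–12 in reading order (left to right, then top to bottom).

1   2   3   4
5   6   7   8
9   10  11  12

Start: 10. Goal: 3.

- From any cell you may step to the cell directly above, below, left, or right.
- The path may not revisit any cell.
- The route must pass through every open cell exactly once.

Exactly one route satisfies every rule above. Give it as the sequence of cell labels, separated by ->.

Need to visit all 12 open cells exactly once, starting at 10 and ending at 3.
Cell 9 has only two open neighbours (5 and 10), so the path must pass straight through it: one of those is the cell it's entered from and the other is where it exits.
Route from 10: left 1 to 9, up 2 to 1, right 1 to 2, down 1 to 6, right 1 to 7, down 1 to 11, right 1 to 12, up 2 to 4, left 1 to 3 — 11 moves in all.
Check: all 12 open cells covered.

10 -> 9 -> 5 -> 1 -> 2 -> 6 -> 7 -> 11 -> 12 -> 8 -> 4 -> 3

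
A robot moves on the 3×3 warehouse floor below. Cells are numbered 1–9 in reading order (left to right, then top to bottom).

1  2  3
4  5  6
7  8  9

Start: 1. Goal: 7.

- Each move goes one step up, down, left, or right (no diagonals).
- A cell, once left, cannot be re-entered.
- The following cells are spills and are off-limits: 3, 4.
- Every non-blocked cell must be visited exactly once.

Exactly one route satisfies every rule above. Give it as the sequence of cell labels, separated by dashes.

Need to visit all 7 open cells exactly once, starting at 1 and ending at 7.
Route from 1: right to 2, down to 5, right to 6, down to 9, 2× left (reaching 7) — 6 moves in all.
Check: all 7 open cells covered.

1 - 2 - 5 - 6 - 9 - 8 - 7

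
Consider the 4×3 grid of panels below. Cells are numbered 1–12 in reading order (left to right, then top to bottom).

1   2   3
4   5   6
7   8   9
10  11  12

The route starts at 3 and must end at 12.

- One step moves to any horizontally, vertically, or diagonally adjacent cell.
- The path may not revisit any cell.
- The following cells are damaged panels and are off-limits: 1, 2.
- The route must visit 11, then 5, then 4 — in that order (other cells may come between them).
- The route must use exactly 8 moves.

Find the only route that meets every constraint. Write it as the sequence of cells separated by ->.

3 -> 6 -> 9 -> 11 -> 7 -> 5 -> 4 -> 8 -> 12

The waypoints must appear in the order 11, 5, 4, with no cell reused.
Route from 3: down 2 to 9, down-left 1 to 11, up-left 1 to 7, up-right 1 to 5, left 1 to 4, down-right 2 to 12 — 8 moves in all.
Check: order respected (11 at step 3, 5 at step 5, 4 at step 6); 8 moves as required.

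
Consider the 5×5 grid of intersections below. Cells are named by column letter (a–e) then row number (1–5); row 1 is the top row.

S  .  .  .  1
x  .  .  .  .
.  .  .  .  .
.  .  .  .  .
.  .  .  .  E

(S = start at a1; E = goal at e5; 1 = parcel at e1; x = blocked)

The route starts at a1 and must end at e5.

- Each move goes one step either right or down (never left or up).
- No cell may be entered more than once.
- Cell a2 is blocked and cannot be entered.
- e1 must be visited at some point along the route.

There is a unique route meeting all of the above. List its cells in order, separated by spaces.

a1 b1 c1 d1 e1 e2 e3 e4 e5

Moves only go right or down, so the column and row indices never decrease.
Route from a1: right 4 to e1, down 4 to e5 — 8 moves in all.
Check: all required cells visited.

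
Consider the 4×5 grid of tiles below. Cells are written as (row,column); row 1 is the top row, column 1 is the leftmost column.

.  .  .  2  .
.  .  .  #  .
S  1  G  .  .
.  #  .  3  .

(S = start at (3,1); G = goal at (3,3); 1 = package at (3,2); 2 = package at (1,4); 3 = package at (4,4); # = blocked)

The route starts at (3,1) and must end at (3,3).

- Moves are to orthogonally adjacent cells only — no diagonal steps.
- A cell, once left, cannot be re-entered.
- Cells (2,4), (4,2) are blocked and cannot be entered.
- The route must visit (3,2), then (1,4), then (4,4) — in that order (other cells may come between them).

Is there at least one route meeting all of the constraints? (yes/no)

One route that works: (3,1) → (3,2) → (2,2) → (1,2) → (1,3) → (1,4) → (1,5) → (2,5) → (3,5) → (4,5) → (4,4) → (3,4) → (3,3).

yes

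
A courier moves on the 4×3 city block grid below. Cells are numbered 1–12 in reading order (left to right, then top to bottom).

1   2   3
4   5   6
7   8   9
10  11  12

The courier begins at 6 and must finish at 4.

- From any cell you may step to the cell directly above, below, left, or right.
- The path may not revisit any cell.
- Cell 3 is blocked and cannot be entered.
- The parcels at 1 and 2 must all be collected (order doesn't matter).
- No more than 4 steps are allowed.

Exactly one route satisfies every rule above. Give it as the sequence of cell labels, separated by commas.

6, 5, 2, 1, 4

The budget equals the shortest possible length, so every move has to be on a shortest route through the required cells.
Route from 6: left 1 to 5, up 1 to 2, left 1 to 1, down 1 to 4 — 4 moves in all.
Check: all required cells visited; 4 ≤ 4 moves.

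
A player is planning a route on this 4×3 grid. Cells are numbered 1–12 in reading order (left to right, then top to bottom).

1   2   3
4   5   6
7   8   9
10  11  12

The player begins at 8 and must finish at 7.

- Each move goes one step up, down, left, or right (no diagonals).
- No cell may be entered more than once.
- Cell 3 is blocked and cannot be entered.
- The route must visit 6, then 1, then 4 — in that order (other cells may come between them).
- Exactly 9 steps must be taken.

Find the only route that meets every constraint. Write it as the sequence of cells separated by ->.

The waypoints must appear in the order 6, 1, 4, with no cell reused.
Route from 8: down 1 to 11, right 1 to 12, up 2 to 6, left 1 to 5, up 1 to 2, left 1 to 1, down 2 to 7 — 9 moves in all.
Check: order respected (6 at step 4, 1 at step 7, 4 at step 8); 9 moves as required.

8 -> 11 -> 12 -> 9 -> 6 -> 5 -> 2 -> 1 -> 4 -> 7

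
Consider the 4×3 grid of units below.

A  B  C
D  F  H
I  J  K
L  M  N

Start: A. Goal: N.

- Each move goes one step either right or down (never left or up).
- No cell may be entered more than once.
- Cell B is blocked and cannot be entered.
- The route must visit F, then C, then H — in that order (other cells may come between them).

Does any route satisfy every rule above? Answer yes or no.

C lies above F, so going from F to C would need an upward move — but moves only go right/down, so F cannot be visited before C.

no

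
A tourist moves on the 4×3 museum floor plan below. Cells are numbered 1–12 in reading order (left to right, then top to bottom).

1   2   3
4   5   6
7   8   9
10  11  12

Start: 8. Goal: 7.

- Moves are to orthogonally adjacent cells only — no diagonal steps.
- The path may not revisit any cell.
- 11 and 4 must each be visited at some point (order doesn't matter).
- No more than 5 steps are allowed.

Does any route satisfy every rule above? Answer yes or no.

Exhausting the options from 8, every branch either would have to re-enter a cell already used, runs past the 5-move limit, or reaches the goal with a constraint still unmet.

no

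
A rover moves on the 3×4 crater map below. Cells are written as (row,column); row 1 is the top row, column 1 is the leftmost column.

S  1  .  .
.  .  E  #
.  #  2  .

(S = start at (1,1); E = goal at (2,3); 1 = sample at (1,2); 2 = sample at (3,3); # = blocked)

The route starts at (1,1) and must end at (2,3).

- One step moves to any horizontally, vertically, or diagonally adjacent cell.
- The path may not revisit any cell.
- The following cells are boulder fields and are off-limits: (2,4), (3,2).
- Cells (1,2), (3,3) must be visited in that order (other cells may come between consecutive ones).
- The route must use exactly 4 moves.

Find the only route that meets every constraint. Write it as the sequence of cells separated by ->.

The waypoints must appear in the order (1,2), (3,3), with no cell reused.
Route from (1,1): right to (1,2), down to (2,2), down-right to (3,3), up to (2,3) — 4 moves in all.
Check: order respected (1 at step 1, 2 at step 3); 4 moves as required.

(1,1) -> (1,2) -> (2,2) -> (3,3) -> (2,3)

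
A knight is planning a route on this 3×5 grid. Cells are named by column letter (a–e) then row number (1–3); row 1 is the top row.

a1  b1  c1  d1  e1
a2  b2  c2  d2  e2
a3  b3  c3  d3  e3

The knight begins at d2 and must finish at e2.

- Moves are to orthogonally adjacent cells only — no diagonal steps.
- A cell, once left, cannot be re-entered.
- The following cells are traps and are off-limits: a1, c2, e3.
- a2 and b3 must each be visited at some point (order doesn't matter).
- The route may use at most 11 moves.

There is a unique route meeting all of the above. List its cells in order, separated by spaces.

d2 d3 c3 b3 a3 a2 b2 b1 c1 d1 e1 e2

The 11-move cap with required stops at a2, b3 leaves no slack for detours.
Route from d2: down 1 to d3, left 3 to a3, up 1 to a2, right 1 to b2, up 1 to b1, right 3 to e1, down 1 to e2 — 11 moves in all.
Check: all required cells visited; 11 ≤ 11 moves.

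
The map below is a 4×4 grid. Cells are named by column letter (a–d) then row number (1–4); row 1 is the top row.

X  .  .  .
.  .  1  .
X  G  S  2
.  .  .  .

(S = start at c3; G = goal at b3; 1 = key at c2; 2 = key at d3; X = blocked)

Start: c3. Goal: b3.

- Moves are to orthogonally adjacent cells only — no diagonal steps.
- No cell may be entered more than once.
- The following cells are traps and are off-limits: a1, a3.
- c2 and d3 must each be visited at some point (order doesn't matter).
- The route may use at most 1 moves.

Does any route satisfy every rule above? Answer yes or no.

no

Even ignoring the no-revisit rule, getting from c3 to b3, taking the cheapest ordering c3 → c2 → d3 → b3 needs at least 1 + 2 + 2 = 5 moves (Manhattan distance per leg), which exceeds the 1-move limit.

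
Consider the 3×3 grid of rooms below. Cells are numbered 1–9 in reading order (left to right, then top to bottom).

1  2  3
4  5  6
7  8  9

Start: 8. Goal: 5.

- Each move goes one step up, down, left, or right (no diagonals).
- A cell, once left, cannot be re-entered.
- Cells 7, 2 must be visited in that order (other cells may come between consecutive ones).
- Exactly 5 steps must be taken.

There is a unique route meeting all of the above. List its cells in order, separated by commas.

The waypoints must appear in the order 7, 2, with no cell reused.
Route from 8: left to 7, 2× up (reaching 1), right to 2, down to 5 — 5 moves in all.
Check: order respected (7 at step 1, 2 at step 4); 5 moves as required.

8, 7, 4, 1, 2, 5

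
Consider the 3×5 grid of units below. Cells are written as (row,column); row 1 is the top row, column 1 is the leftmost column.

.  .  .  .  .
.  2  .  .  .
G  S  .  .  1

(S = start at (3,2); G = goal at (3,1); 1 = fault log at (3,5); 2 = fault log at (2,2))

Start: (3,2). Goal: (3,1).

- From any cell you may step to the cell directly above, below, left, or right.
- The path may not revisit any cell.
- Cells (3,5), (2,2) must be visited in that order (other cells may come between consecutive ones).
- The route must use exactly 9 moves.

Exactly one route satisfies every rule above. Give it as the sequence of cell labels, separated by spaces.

The waypoints must appear in the order (3,5), (2,2), with no cell reused.
Route from (3,2): right 3 to (3,5), up 1 to (2,5), left 4 to (2,1), down 1 to (3,1) — 9 moves in all.
Check: order respected (1 at step 3, 2 at step 7); 9 moves as required.

(3,2) (3,3) (3,4) (3,5) (2,5) (2,4) (2,3) (2,2) (2,1) (3,1)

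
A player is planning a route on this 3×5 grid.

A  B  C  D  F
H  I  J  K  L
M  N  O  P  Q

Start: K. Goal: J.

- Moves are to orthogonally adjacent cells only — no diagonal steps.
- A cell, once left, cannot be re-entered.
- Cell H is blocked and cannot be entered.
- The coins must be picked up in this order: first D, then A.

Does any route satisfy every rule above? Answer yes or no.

A must be visited but has only one open neighbour (B), and it is neither the start nor the goal — the route would have to enter and leave through B, re-entering it.

no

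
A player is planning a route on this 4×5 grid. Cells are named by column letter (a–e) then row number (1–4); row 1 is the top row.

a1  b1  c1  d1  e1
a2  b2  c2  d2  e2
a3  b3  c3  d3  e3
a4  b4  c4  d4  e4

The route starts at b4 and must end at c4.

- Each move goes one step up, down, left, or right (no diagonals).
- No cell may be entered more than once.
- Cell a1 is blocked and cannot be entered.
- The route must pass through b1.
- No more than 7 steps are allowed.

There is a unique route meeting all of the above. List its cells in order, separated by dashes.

b4 - b3 - b2 - b1 - c1 - c2 - c3 - c4

The 7-move cap with required stops at b1 leaves no slack for detours.
Route from b4: up 3 to b1, right 1 to c1, down 3 to c4 — 7 moves in all.
Check: all required cells visited; 7 ≤ 7 moves.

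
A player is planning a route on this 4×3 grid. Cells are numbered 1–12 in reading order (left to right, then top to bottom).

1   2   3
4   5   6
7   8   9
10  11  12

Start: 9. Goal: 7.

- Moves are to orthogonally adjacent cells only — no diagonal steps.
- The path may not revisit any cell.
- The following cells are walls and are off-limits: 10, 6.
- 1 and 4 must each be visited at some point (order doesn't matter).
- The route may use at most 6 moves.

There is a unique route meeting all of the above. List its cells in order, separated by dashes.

The 6-move cap with required stops at 1, 4 leaves no slack for detours.
Route from 9: left 1 to 8, up 2 to 2, left 1 to 1, down 2 to 7 — 6 moves in all.
Check: all required cells visited; 6 ≤ 6 moves.

9 - 8 - 5 - 2 - 1 - 4 - 7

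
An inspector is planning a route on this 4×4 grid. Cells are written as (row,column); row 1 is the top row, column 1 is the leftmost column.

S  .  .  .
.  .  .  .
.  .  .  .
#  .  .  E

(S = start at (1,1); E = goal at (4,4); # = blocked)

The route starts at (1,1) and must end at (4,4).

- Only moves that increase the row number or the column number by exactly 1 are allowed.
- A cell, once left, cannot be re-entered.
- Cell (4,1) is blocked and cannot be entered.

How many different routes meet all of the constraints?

A right/down-only route from (1,1) to (4,4) makes exactly 3 down-moves and 3 right-moves in some order.
With no other constraints that would be C(6,3) = 20 routes.
Subtract routes through each blocked cell (inclusion–exclusion for overlaps): − through (4,1): 1 → 19.
That gives 19 routes.

19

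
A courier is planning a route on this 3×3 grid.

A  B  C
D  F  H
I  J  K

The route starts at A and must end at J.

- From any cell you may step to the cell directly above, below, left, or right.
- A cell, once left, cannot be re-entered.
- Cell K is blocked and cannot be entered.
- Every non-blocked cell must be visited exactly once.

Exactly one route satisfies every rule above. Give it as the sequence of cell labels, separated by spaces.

A B C H F D I J

Need to visit all 8 open cells exactly once, starting at A and ending at J.
Cell H has only two open neighbours (C and F), so the path must pass straight through it: one of those is the cell it's entered from and the other is where it exits.
Route from A: 2× right (reaching C), down to H, 2× left (reaching D), down to I, right to J — 7 moves in all.
Check: all 8 open cells covered.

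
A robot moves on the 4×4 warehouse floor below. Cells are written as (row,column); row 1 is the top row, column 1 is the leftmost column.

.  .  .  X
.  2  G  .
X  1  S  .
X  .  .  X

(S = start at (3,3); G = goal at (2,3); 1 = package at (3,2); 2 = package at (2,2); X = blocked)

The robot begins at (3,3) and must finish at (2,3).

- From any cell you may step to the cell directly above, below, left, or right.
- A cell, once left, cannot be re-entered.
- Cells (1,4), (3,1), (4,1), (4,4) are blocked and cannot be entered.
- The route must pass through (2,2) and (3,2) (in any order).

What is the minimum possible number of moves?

Any route passes through (2,2) and (3,2) in some order between (3,3) and (2,3). Summing Manhattan distances along each leg and taking the cheapest ordering ((3,3) → (3,2) → (2,2) → (2,3)) gives a lower bound of 1 + 1 + 1 = 3 moves.
A route of 3 moves achieves this: (3,3) → (3,2) → (2,2) → (2,3).
Since 3 matches the lower bound, it is optimal.

3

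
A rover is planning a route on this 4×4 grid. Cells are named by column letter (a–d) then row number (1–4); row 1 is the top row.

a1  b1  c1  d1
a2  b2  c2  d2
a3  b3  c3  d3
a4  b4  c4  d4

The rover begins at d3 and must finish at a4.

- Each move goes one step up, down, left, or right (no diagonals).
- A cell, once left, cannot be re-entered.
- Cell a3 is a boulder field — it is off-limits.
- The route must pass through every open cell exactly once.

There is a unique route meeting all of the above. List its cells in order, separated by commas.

d3, d4, c4, c3, c2, d2, d1, c1, b1, a1, a2, b2, b3, b4, a4

Need to visit all 15 open cells exactly once, starting at d3 and ending at a4.
Cell d4 has only two open neighbours (d3 and c4), so the path must pass straight through it: one of those is the cell it's entered from and the other is where it exits.
Route from d3: down to d4, left to c4, 2× up (reaching c2), right to d2, up to d1, 3× left (reaching a1), down to a2, right to b2, 2× down (reaching b4), left to a4 — 14 moves in all.
Check: all 15 open cells covered.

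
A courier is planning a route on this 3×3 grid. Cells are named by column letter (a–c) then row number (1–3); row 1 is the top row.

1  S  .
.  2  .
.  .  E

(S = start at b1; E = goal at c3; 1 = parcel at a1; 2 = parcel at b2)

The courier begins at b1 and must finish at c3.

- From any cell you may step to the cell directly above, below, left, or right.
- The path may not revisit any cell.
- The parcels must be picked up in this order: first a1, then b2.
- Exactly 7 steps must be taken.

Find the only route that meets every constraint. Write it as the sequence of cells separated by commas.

The waypoints must appear in the order a1, b2, with no cell reused.
Route from b1: left to a1, 2× down (reaching a3), right to b3, up to b2, right to c2, down to c3 — 7 moves in all.
Check: order respected (1 at step 1, 2 at step 5); 7 moves as required.

b1, a1, a2, a3, b3, b2, c2, c3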